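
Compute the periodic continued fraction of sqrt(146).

Write x_i = (sqrt(146) + m_i)/d_i with (m_0, d_0) = (0, 1). a_0 = floor(sqrt(146)) = 12, since 12^2 = 144 <= 146 < 169 = 13^2.
Iterate m_{i+1} = d_i*a_i - m_i, d_{i+1} = (146 - m_{i+1}^2)/d_i, a_{i+1} = floor((a_0 + m_{i+1})/d_{i+1}):
  m_1 = 1*12 - 0 = 12, d_1 = (146 - 12^2)/1 = 2/1 = 2, a_1 = floor((12 + 12)/2) = 12.
  m_2 = 2*12 - 12 = 12, d_2 = (146 - 12^2)/2 = 2/2 = 1, a_2 = floor((12 + 12)/1) = 24.
  m_3 = 1*24 - 12 = 12, d_3 = (146 - 12^2)/1 = 2/1 = 2: (m_3, d_3) = (m_1, d_1) = (12, 2), so from here the quotients repeat a_1, a_2; the period length is 2.
Hence the expansion of sqrt(146) is a_0 = 12 followed by the repeating block 12, 24 (period 2).

[12; (12, 24)]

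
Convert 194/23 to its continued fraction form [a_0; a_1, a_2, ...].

[8; 2, 3, 3]

Run the Euclidean algorithm on 194 and 23; the successive quotients are the partial quotients a_0, a_1, ... (each step inverts the fractional part left over by the previous one):
  194 = 8*23 + 10, so a_0 = 8.
  23 = 2*10 + 3, so a_1 = 2.
  10 = 3*3 + 1, so a_2 = 3.
  3 = 3*1 + 0, so a_3 = 3.
The remainder reaches 0 after 4 divisions, so the expansion has 4 partial quotients, read off in order.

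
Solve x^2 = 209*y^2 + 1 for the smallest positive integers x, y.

First expand sqrt(209) as a continued fraction. With x_i = (sqrt(209) + m_i)/d_i and (m_0, d_0) = (0, 1): a_0 = floor(sqrt(209)) = 14, since 14^2 = 196 <= 209 < 225 = 15^2.
Iterate m_{i+1} = d_i*a_i - m_i, d_{i+1} = (209 - m_{i+1}^2)/d_i, a_{i+1} = floor((a_0 + m_{i+1})/d_{i+1}):
  m_1 = 1*14 - 0 = 14, d_1 = (209 - 14^2)/1 = 13/1 = 13, a_1 = floor((14 + 14)/13) = 2.
  m_2 = 13*2 - 14 = 12, d_2 = (209 - 12^2)/13 = 65/13 = 5, a_2 = floor((14 + 12)/5) = 5.
  m_3 = 5*5 - 12 = 13, d_3 = (209 - 13^2)/5 = 40/5 = 8, a_3 = floor((14 + 13)/8) = 3.
  m_4 = 8*3 - 13 = 11, d_4 = (209 - 11^2)/8 = 88/8 = 11, a_4 = floor((14 + 11)/11) = 2.
  m_5 = 11*2 - 11 = 11, d_5 = (209 - 11^2)/11 = 88/11 = 8, a_5 = floor((14 + 11)/8) = 3.
  m_6 = 8*3 - 11 = 13, d_6 = (209 - 13^2)/8 = 40/8 = 5, a_6 = floor((14 + 13)/5) = 5.
  m_7 = 5*5 - 13 = 12, d_7 = (209 - 12^2)/5 = 65/5 = 13, a_7 = floor((14 + 12)/13) = 2.
  m_8 = 13*2 - 12 = 14, d_8 = (209 - 14^2)/13 = 13/13 = 1, a_8 = floor((14 + 14)/1) = 28.
  m_9 = 1*28 - 14 = 14, d_9 = (209 - 14^2)/1 = 13/1 = 13: (m_9, d_9) = (m_1, d_1) = (14, 13), so from here the quotients repeat a_1, ..., a_8; the period length is 8.
So sqrt(209) = [14; (2, 5, 3, 2, 3, 5, 2, 28)] with period length k = 8.
k is even, so the fundamental solution of x^2 - 209y^2 = 1 is (p_{k-1}, q_{k-1}) = (p_7, q_7); compute convergents through index 7.
Convergents (p_i = a_i*p_{i-1} + p_{i-2}, q_i = a_i*q_{i-1} + q_{i-2} with p_{-2}=0, p_{-1}=1, q_{-2}=1, q_{-1}=0):
  i=0: a_0=14, p_0 = 14*1 + 0 = 14, q_0 = 14*0 + 1 = 1.
  i=1: a_1=2, p_1 = 2*14 + 1 = 29, q_1 = 2*1 + 0 = 2.
  i=2: a_2=5, p_2 = 5*29 + 14 = 159, q_2 = 5*2 + 1 = 11.
  i=3: a_3=3, p_3 = 3*159 + 29 = 506, q_3 = 3*11 + 2 = 35.
  i=4: a_4=2, p_4 = 2*506 + 159 = 1171, q_4 = 2*35 + 11 = 81.
  i=5: a_5=3, p_5 = 3*1171 + 506 = 4019, q_5 = 3*81 + 35 = 278.
  i=6: a_6=5, p_6 = 5*4019 + 1171 = 21266, q_6 = 5*278 + 81 = 1471.
  i=7: a_7=2, p_7 = 2*21266 + 4019 = 46551, q_7 = 2*1471 + 278 = 3220.
Check: 46551^2 - 209*3220^2 = 2166995601 - 2166995600 = 1, so (x, y) = (46551, 3220) solves the equation, and by the theorem it is the least positive solution.

(x, y) = (46551, 3220)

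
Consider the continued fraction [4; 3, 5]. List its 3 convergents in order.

Using the convergent recurrence p_i = a_i*p_{i-1} + p_{i-2}, q_i = a_i*q_{i-1} + q_{i-2} with p_{-2}=0, p_{-1}=1, q_{-2}=1, q_{-1}=0:
  i=0: a_0=4, p_0 = 4*1 + 0 = 4, q_0 = 4*0 + 1 = 1.
  i=1: a_1=3, p_1 = 3*4 + 1 = 13, q_1 = 3*1 + 0 = 3.
  i=2: a_2=5, p_2 = 5*13 + 4 = 69, q_2 = 5*3 + 1 = 16.

4/1, 13/3, 69/16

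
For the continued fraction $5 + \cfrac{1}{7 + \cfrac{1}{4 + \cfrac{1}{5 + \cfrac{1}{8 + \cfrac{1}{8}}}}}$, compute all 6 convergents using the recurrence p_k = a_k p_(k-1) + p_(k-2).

Using the convergent recurrence p_i = a_i*p_{i-1} + p_{i-2}, q_i = a_i*q_{i-1} + q_{i-2} with p_{-2}=0, p_{-1}=1, q_{-2}=1, q_{-1}=0:
  i=0: a_0=5, p_0 = 5*1 + 0 = 5, q_0 = 5*0 + 1 = 1.
  i=1: a_1=7, p_1 = 7*5 + 1 = 36, q_1 = 7*1 + 0 = 7.
  i=2: a_2=4, p_2 = 4*36 + 5 = 149, q_2 = 4*7 + 1 = 29.
  i=3: a_3=5, p_3 = 5*149 + 36 = 781, q_3 = 5*29 + 7 = 152.
  i=4: a_4=8, p_4 = 8*781 + 149 = 6397, q_4 = 8*152 + 29 = 1245.
  i=5: a_5=8, p_5 = 8*6397 + 781 = 51957, q_5 = 8*1245 + 152 = 10112.

5/1, 36/7, 149/29, 781/152, 6397/1245, 51957/10112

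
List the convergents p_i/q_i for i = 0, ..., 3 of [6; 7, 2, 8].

Using the convergent recurrence p_i = a_i*p_{i-1} + p_{i-2}, q_i = a_i*q_{i-1} + q_{i-2} with p_{-2}=0, p_{-1}=1, q_{-2}=1, q_{-1}=0:
  i=0: a_0=6, p_0 = 6*1 + 0 = 6, q_0 = 6*0 + 1 = 1.
  i=1: a_1=7, p_1 = 7*6 + 1 = 43, q_1 = 7*1 + 0 = 7.
  i=2: a_2=2, p_2 = 2*43 + 6 = 92, q_2 = 2*7 + 1 = 15.
  i=3: a_3=8, p_3 = 8*92 + 43 = 779, q_3 = 8*15 + 7 = 127.

6/1, 43/7, 92/15, 779/127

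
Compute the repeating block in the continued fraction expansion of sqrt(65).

[8; (16)]

Write x_i = (sqrt(65) + m_i)/d_i with (m_0, d_0) = (0, 1). a_0 = floor(sqrt(65)) = 8, since 8^2 = 64 <= 65 < 81 = 9^2.
Iterate m_{i+1} = d_i*a_i - m_i, d_{i+1} = (65 - m_{i+1}^2)/d_i, a_{i+1} = floor((a_0 + m_{i+1})/d_{i+1}):
  m_1 = 1*8 - 0 = 8, d_1 = (65 - 8^2)/1 = 1/1 = 1, a_1 = floor((8 + 8)/1) = 16.
  m_2 = 1*16 - 8 = 8, d_2 = (65 - 8^2)/1 = 1/1 = 1: (m_2, d_2) = (m_1, d_1) = (8, 1), so from here the quotient a_1 repeats; the period length is 1.
Hence the expansion of sqrt(65) is a_0 = 8 followed by the repeating block 16 (period 1).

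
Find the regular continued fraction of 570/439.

[1; 3, 2, 1, 5, 1, 1, 3]

Run the Euclidean algorithm on 570 and 439; the successive quotients are the partial quotients a_0, a_1, ... (each step inverts the fractional part left over by the previous one):
  570 = 1*439 + 131, so a_0 = 1.
  439 = 3*131 + 46, so a_1 = 3.
  131 = 2*46 + 39, so a_2 = 2.
  46 = 1*39 + 7, so a_3 = 1.
  39 = 5*7 + 4, so a_4 = 5.
  7 = 1*4 + 3, so a_5 = 1.
  4 = 1*3 + 1, so a_6 = 1.
  3 = 3*1 + 0, so a_7 = 3.
The remainder reaches 0 after 8 divisions, so the expansion has 8 partial quotients, read off in order.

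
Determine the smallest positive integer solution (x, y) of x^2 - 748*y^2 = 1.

(x, y) = (5658247, 206886)

First expand sqrt(748) as a continued fraction. With x_i = (sqrt(748) + m_i)/d_i and (m_0, d_0) = (0, 1): a_0 = floor(sqrt(748)) = 27, since 27^2 = 729 <= 748 < 784 = 28^2.
Iterate m_{i+1} = d_i*a_i - m_i, d_{i+1} = (748 - m_{i+1}^2)/d_i, a_{i+1} = floor((a_0 + m_{i+1})/d_{i+1}):
  m_1 = 1*27 - 0 = 27, d_1 = (748 - 27^2)/1 = 19/1 = 19, a_1 = floor((27 + 27)/19) = 2.
  m_2 = 19*2 - 27 = 11, d_2 = (748 - 11^2)/19 = 627/19 = 33, a_2 = floor((27 + 11)/33) = 1.
  m_3 = 33*1 - 11 = 22, d_3 = (748 - 22^2)/33 = 264/33 = 8, a_3 = floor((27 + 22)/8) = 6.
  m_4 = 8*6 - 22 = 26, d_4 = (748 - 26^2)/8 = 72/8 = 9, a_4 = floor((27 + 26)/9) = 5.
  m_5 = 9*5 - 26 = 19, d_5 = (748 - 19^2)/9 = 387/9 = 43, a_5 = floor((27 + 19)/43) = 1.
  m_6 = 43*1 - 19 = 24, d_6 = (748 - 24^2)/43 = 172/43 = 4, a_6 = floor((27 + 24)/4) = 12.
  m_7 = 4*12 - 24 = 24, d_7 = (748 - 24^2)/4 = 172/4 = 43, a_7 = floor((27 + 24)/43) = 1.
  m_8 = 43*1 - 24 = 19, d_8 = (748 - 19^2)/43 = 387/43 = 9, a_8 = floor((27 + 19)/9) = 5.
  m_9 = 9*5 - 19 = 26, d_9 = (748 - 26^2)/9 = 72/9 = 8, a_9 = floor((27 + 26)/8) = 6.
  m_10 = 8*6 - 26 = 22, d_10 = (748 - 22^2)/8 = 264/8 = 33, a_10 = floor((27 + 22)/33) = 1.
  m_11 = 33*1 - 22 = 11, d_11 = (748 - 11^2)/33 = 627/33 = 19, a_11 = floor((27 + 11)/19) = 2.
  m_12 = 19*2 - 11 = 27, d_12 = (748 - 27^2)/19 = 19/19 = 1, a_12 = floor((27 + 27)/1) = 54.
  m_13 = 1*54 - 27 = 27, d_13 = (748 - 27^2)/1 = 19/1 = 19: (m_13, d_13) = (m_1, d_1) = (27, 19), so from here the quotients repeat a_1, ..., a_12; the period length is 12.
So sqrt(748) = [27; (2, 1, 6, 5, 1, 12, 1, 5, 6, 1, 2, 54)] with period length k = 12.
k is even, so the fundamental solution of x^2 - 748y^2 = 1 is (p_{k-1}, q_{k-1}) = (p_11, q_11); compute convergents through index 11.
Convergents (p_i = a_i*p_{i-1} + p_{i-2}, q_i = a_i*q_{i-1} + q_{i-2} with p_{-2}=0, p_{-1}=1, q_{-2}=1, q_{-1}=0):
  i=0: a_0=27, p_0 = 27*1 + 0 = 27, q_0 = 27*0 + 1 = 1.
  i=1: a_1=2, p_1 = 2*27 + 1 = 55, q_1 = 2*1 + 0 = 2.
  i=2: a_2=1, p_2 = 1*55 + 27 = 82, q_2 = 1*2 + 1 = 3.
  i=3: a_3=6, p_3 = 6*82 + 55 = 547, q_3 = 6*3 + 2 = 20.
  i=4: a_4=5, p_4 = 5*547 + 82 = 2817, q_4 = 5*20 + 3 = 103.
  i=5: a_5=1, p_5 = 1*2817 + 547 = 3364, q_5 = 1*103 + 20 = 123.
  i=6: a_6=12, p_6 = 12*3364 + 2817 = 43185, q_6 = 12*123 + 103 = 1579.
  i=7: a_7=1, p_7 = 1*43185 + 3364 = 46549, q_7 = 1*1579 + 123 = 1702.
  i=8: a_8=5, p_8 = 5*46549 + 43185 = 275930, q_8 = 5*1702 + 1579 = 10089.
  i=9: a_9=6, p_9 = 6*275930 + 46549 = 1702129, q_9 = 6*10089 + 1702 = 62236.
  i=10: a_10=1, p_10 = 1*1702129 + 275930 = 1978059, q_10 = 1*62236 + 10089 = 72325.
  i=11: a_11=2, p_11 = 2*1978059 + 1702129 = 5658247, q_11 = 2*72325 + 62236 = 206886.
Check: 5658247^2 - 748*206886^2 = 32015759113009 - 32015759113008 = 1, so (x, y) = (5658247, 206886) solves the equation, and by the theorem it is the least positive solution.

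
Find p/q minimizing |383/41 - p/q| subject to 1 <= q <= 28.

Expand x = 383/41 as a continued fraction with the Euclidean algorithm:
  383 = 9*41 + 14, so a_0 = 9.
  41 = 2*14 + 13, so a_1 = 2.
  14 = 1*13 + 1, so a_2 = 1.
  13 = 13*1 + 0, so a_3 = 13.
so x = [9; 2, 1, 13].
Convergents (p_i = a_i*p_{i-1} + p_{i-2}, q_i = a_i*q_{i-1} + q_{i-2} with p_{-2}=0, p_{-1}=1, q_{-2}=1, q_{-1}=0), until the denominator exceeds 28:
  i=0: a_0=9, p_0 = 9*1 + 0 = 9, q_0 = 9*0 + 1 = 1.
  i=1: a_1=2, p_1 = 2*9 + 1 = 19, q_1 = 2*1 + 0 = 2.
  i=2: a_2=1, p_2 = 1*19 + 9 = 28, q_2 = 1*2 + 1 = 3.
  i=3: a_3=13, p_3 = 13*28 + 19 = 383, q_3 = 13*3 + 2 = 41.
q_3 = 41 > 28, so the last convergent with denominator <= 28 is p_2/q_2 = 28/3.
The closest fraction with denominator <= 28 is either p_2/q_2 or the intermediate fraction (k*p_2 + p_1)/(k*q_2 + q_1) with the largest k >= 1 whose denominator stays <= 28; these approach x as k grows, and every other convergent or intermediate fraction in range is farther away.
Largest k: floor((28 - q_1)/q_2) = floor((28 - 2)/3) = 8.
That gives (8*28 + 19)/(8*3 + 2) = 243/26.
Compare the errors: |x - 28/3| = |383*3 - 28*41|/(41*3) = 1/123, and |x - 243/26| = |383*26 - 243*41|/(41*26) = 5/1066.
Cross-multiplying, 5*123 = 615 < 1066 = 1*1066, so 5/1066 is smaller: the intermediate fraction 243/26 is closer to x than 28/3.

243/26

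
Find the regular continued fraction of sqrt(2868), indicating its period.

[53; (1, 1, 4, 6, 2, 8, 2, 6, 4, 1, 1, 106)]

Write x_i = (sqrt(2868) + m_i)/d_i with (m_0, d_0) = (0, 1). a_0 = floor(sqrt(2868)) = 53, since 53^2 = 2809 <= 2868 < 2916 = 54^2.
Iterate m_{i+1} = d_i*a_i - m_i, d_{i+1} = (2868 - m_{i+1}^2)/d_i, a_{i+1} = floor((a_0 + m_{i+1})/d_{i+1}):
  m_1 = 1*53 - 0 = 53, d_1 = (2868 - 53^2)/1 = 59/1 = 59, a_1 = floor((53 + 53)/59) = 1.
  m_2 = 59*1 - 53 = 6, d_2 = (2868 - 6^2)/59 = 2832/59 = 48, a_2 = floor((53 + 6)/48) = 1.
  m_3 = 48*1 - 6 = 42, d_3 = (2868 - 42^2)/48 = 1104/48 = 23, a_3 = floor((53 + 42)/23) = 4.
  m_4 = 23*4 - 42 = 50, d_4 = (2868 - 50^2)/23 = 368/23 = 16, a_4 = floor((53 + 50)/16) = 6.
  m_5 = 16*6 - 50 = 46, d_5 = (2868 - 46^2)/16 = 752/16 = 47, a_5 = floor((53 + 46)/47) = 2.
  m_6 = 47*2 - 46 = 48, d_6 = (2868 - 48^2)/47 = 564/47 = 12, a_6 = floor((53 + 48)/12) = 8.
  m_7 = 12*8 - 48 = 48, d_7 = (2868 - 48^2)/12 = 564/12 = 47, a_7 = floor((53 + 48)/47) = 2.
  m_8 = 47*2 - 48 = 46, d_8 = (2868 - 46^2)/47 = 752/47 = 16, a_8 = floor((53 + 46)/16) = 6.
  m_9 = 16*6 - 46 = 50, d_9 = (2868 - 50^2)/16 = 368/16 = 23, a_9 = floor((53 + 50)/23) = 4.
  m_10 = 23*4 - 50 = 42, d_10 = (2868 - 42^2)/23 = 1104/23 = 48, a_10 = floor((53 + 42)/48) = 1.
  m_11 = 48*1 - 42 = 6, d_11 = (2868 - 6^2)/48 = 2832/48 = 59, a_11 = floor((53 + 6)/59) = 1.
  m_12 = 59*1 - 6 = 53, d_12 = (2868 - 53^2)/59 = 59/59 = 1, a_12 = floor((53 + 53)/1) = 106.
  m_13 = 1*106 - 53 = 53, d_13 = (2868 - 53^2)/1 = 59/1 = 59: (m_13, d_13) = (m_1, d_1) = (53, 59), so from here the quotients repeat a_1, ..., a_12; the period length is 12.
Hence the expansion of sqrt(2868) is a_0 = 53 followed by the repeating block 1, 1, 4, 6, 2, 8, 2, 6, 4, 1, 1, 106 (period 12).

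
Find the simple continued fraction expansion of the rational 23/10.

[2; 3, 3]

Run the Euclidean algorithm on 23 and 10; the successive quotients are the partial quotients a_0, a_1, ... (each step inverts the fractional part left over by the previous one):
  23 = 2*10 + 3, so a_0 = 2.
  10 = 3*3 + 1, so a_1 = 3.
  3 = 3*1 + 0, so a_2 = 3.
The remainder reaches 0 after 3 divisions, so the expansion has 3 partial quotients, read off in order.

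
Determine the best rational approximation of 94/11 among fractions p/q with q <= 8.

Expand x = 94/11 as a continued fraction with the Euclidean algorithm:
  94 = 8*11 + 6, so a_0 = 8.
  11 = 1*6 + 5, so a_1 = 1.
  6 = 1*5 + 1, so a_2 = 1.
  5 = 5*1 + 0, so a_3 = 5.
so x = [8; 1, 1, 5].
Convergents (p_i = a_i*p_{i-1} + p_{i-2}, q_i = a_i*q_{i-1} + q_{i-2} with p_{-2}=0, p_{-1}=1, q_{-2}=1, q_{-1}=0), until the denominator exceeds 8:
  i=0: a_0=8, p_0 = 8*1 + 0 = 8, q_0 = 8*0 + 1 = 1.
  i=1: a_1=1, p_1 = 1*8 + 1 = 9, q_1 = 1*1 + 0 = 1.
  i=2: a_2=1, p_2 = 1*9 + 8 = 17, q_2 = 1*1 + 1 = 2.
  i=3: a_3=5, p_3 = 5*17 + 9 = 94, q_3 = 5*2 + 1 = 11.
q_3 = 11 > 8, so the last convergent with denominator <= 8 is p_2/q_2 = 17/2.
The closest fraction with denominator <= 8 is either p_2/q_2 or the intermediate fraction (k*p_2 + p_1)/(k*q_2 + q_1) with the largest k >= 1 whose denominator stays <= 8; these approach x as k grows, and every other convergent or intermediate fraction in range is farther away.
Largest k: floor((8 - q_1)/q_2) = floor((8 - 1)/2) = 3.
That gives (3*17 + 9)/(3*2 + 1) = 60/7.
Compare the errors: |x - 17/2| = |94*2 - 17*11|/(11*2) = 1/22, and |x - 60/7| = |94*7 - 60*11|/(11*7) = 2/77.
Cross-multiplying, 2*22 = 44 < 77 = 1*77, so 2/77 is smaller: the intermediate fraction 60/7 is closer to x than 17/2.

60/7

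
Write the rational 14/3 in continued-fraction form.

[4; 1, 2]

Run the Euclidean algorithm on 14 and 3; the successive quotients are the partial quotients a_0, a_1, ... (each step inverts the fractional part left over by the previous one):
  14 = 4*3 + 2, so a_0 = 4.
  3 = 1*2 + 1, so a_1 = 1.
  2 = 2*1 + 0, so a_2 = 2.
The remainder reaches 0 after 3 divisions, so the expansion has 3 partial quotients, read off in order.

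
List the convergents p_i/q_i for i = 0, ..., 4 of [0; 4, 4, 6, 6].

Using the convergent recurrence p_i = a_i*p_{i-1} + p_{i-2}, q_i = a_i*q_{i-1} + q_{i-2} with p_{-2}=0, p_{-1}=1, q_{-2}=1, q_{-1}=0:
  i=0: a_0=0, p_0 = 0*1 + 0 = 0, q_0 = 0*0 + 1 = 1.
  i=1: a_1=4, p_1 = 4*0 + 1 = 1, q_1 = 4*1 + 0 = 4.
  i=2: a_2=4, p_2 = 4*1 + 0 = 4, q_2 = 4*4 + 1 = 17.
  i=3: a_3=6, p_3 = 6*4 + 1 = 25, q_3 = 6*17 + 4 = 106.
  i=4: a_4=6, p_4 = 6*25 + 4 = 154, q_4 = 6*106 + 17 = 653.

0/1, 1/4, 4/17, 25/106, 154/653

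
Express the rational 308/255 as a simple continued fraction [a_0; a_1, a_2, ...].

Run the Euclidean algorithm on 308 and 255; the successive quotients are the partial quotients a_0, a_1, ... (each step inverts the fractional part left over by the previous one):
  308 = 1*255 + 53, so a_0 = 1.
  255 = 4*53 + 43, so a_1 = 4.
  53 = 1*43 + 10, so a_2 = 1.
  43 = 4*10 + 3, so a_3 = 4.
  10 = 3*3 + 1, so a_4 = 3.
  3 = 3*1 + 0, so a_5 = 3.
The remainder reaches 0 after 6 divisions, so the expansion has 6 partial quotients, read off in order.

[1; 4, 1, 4, 3, 3]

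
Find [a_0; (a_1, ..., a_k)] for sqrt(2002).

Write x_i = (sqrt(2002) + m_i)/d_i with (m_0, d_0) = (0, 1). a_0 = floor(sqrt(2002)) = 44, since 44^2 = 1936 <= 2002 < 2025 = 45^2.
Iterate m_{i+1} = d_i*a_i - m_i, d_{i+1} = (2002 - m_{i+1}^2)/d_i, a_{i+1} = floor((a_0 + m_{i+1})/d_{i+1}):
  m_1 = 1*44 - 0 = 44, d_1 = (2002 - 44^2)/1 = 66/1 = 66, a_1 = floor((44 + 44)/66) = 1.
  m_2 = 66*1 - 44 = 22, d_2 = (2002 - 22^2)/66 = 1518/66 = 23, a_2 = floor((44 + 22)/23) = 2.
  m_3 = 23*2 - 22 = 24, d_3 = (2002 - 24^2)/23 = 1426/23 = 62, a_3 = floor((44 + 24)/62) = 1.
  m_4 = 62*1 - 24 = 38, d_4 = (2002 - 38^2)/62 = 558/62 = 9, a_4 = floor((44 + 38)/9) = 9.
  m_5 = 9*9 - 38 = 43, d_5 = (2002 - 43^2)/9 = 153/9 = 17, a_5 = floor((44 + 43)/17) = 5.
  m_6 = 17*5 - 43 = 42, d_6 = (2002 - 42^2)/17 = 238/17 = 14, a_6 = floor((44 + 42)/14) = 6.
  m_7 = 14*6 - 42 = 42, d_7 = (2002 - 42^2)/14 = 238/14 = 17, a_7 = floor((44 + 42)/17) = 5.
  m_8 = 17*5 - 42 = 43, d_8 = (2002 - 43^2)/17 = 153/17 = 9, a_8 = floor((44 + 43)/9) = 9.
  m_9 = 9*9 - 43 = 38, d_9 = (2002 - 38^2)/9 = 558/9 = 62, a_9 = floor((44 + 38)/62) = 1.
  m_10 = 62*1 - 38 = 24, d_10 = (2002 - 24^2)/62 = 1426/62 = 23, a_10 = floor((44 + 24)/23) = 2.
  m_11 = 23*2 - 24 = 22, d_11 = (2002 - 22^2)/23 = 1518/23 = 66, a_11 = floor((44 + 22)/66) = 1.
  m_12 = 66*1 - 22 = 44, d_12 = (2002 - 44^2)/66 = 66/66 = 1, a_12 = floor((44 + 44)/1) = 88.
  m_13 = 1*88 - 44 = 44, d_13 = (2002 - 44^2)/1 = 66/1 = 66: (m_13, d_13) = (m_1, d_1) = (44, 66), so from here the quotients repeat a_1, ..., a_12; the period length is 12.
Hence the expansion of sqrt(2002) is a_0 = 44 followed by the repeating block 1, 2, 1, 9, 5, 6, 5, 9, 1, 2, 1, 88 (period 12).

[44; (1, 2, 1, 9, 5, 6, 5, 9, 1, 2, 1, 88)]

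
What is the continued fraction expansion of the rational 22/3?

[7; 3]

Run the Euclidean algorithm on 22 and 3; the successive quotients are the partial quotients a_0, a_1, ... (each step inverts the fractional part left over by the previous one):
  22 = 7*3 + 1, so a_0 = 7.
  3 = 3*1 + 0, so a_1 = 3.
The remainder reaches 0 after 2 divisions, so the expansion has 2 partial quotients, read off in order.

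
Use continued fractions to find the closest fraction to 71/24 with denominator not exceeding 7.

3/1

Expand x = 71/24 as a continued fraction with the Euclidean algorithm:
  71 = 2*24 + 23, so a_0 = 2.
  24 = 1*23 + 1, so a_1 = 1.
  23 = 23*1 + 0, so a_2 = 23.
so x = [2; 1, 23].
Convergents (p_i = a_i*p_{i-1} + p_{i-2}, q_i = a_i*q_{i-1} + q_{i-2} with p_{-2}=0, p_{-1}=1, q_{-2}=1, q_{-1}=0), until the denominator exceeds 7:
  i=0: a_0=2, p_0 = 2*1 + 0 = 2, q_0 = 2*0 + 1 = 1.
  i=1: a_1=1, p_1 = 1*2 + 1 = 3, q_1 = 1*1 + 0 = 1.
  i=2: a_2=23, p_2 = 23*3 + 2 = 71, q_2 = 23*1 + 1 = 24.
q_2 = 24 > 7, so the last convergent with denominator <= 7 is p_1/q_1 = 3/1.
The closest fraction with denominator <= 7 is either p_1/q_1 or the intermediate fraction (k*p_1 + p_0)/(k*q_1 + q_0) with the largest k >= 1 whose denominator stays <= 7; these approach x as k grows, and every other convergent or intermediate fraction in range is farther away.
Largest k: floor((7 - q_0)/q_1) = floor((7 - 1)/1) = 6.
That gives (6*3 + 2)/(6*1 + 1) = 20/7.
Compare the errors: |x - 3/1| = |71*1 - 3*24|/(24*1) = 1/24, and |x - 20/7| = |71*7 - 20*24|/(24*7) = 17/168.
Cross-multiplying, 1*168 = 168 < 408 = 17*24, so 1/24 is smaller: the convergent 3/1 is closer to x than 20/7.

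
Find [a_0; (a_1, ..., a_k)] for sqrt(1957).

[44; (4, 4, 1, 21, 3, 4, 3, 21, 1, 4, 4, 88)]

Write x_i = (sqrt(1957) + m_i)/d_i with (m_0, d_0) = (0, 1). a_0 = floor(sqrt(1957)) = 44, since 44^2 = 1936 <= 1957 < 2025 = 45^2.
Iterate m_{i+1} = d_i*a_i - m_i, d_{i+1} = (1957 - m_{i+1}^2)/d_i, a_{i+1} = floor((a_0 + m_{i+1})/d_{i+1}):
  m_1 = 1*44 - 0 = 44, d_1 = (1957 - 44^2)/1 = 21/1 = 21, a_1 = floor((44 + 44)/21) = 4.
  m_2 = 21*4 - 44 = 40, d_2 = (1957 - 40^2)/21 = 357/21 = 17, a_2 = floor((44 + 40)/17) = 4.
  m_3 = 17*4 - 40 = 28, d_3 = (1957 - 28^2)/17 = 1173/17 = 69, a_3 = floor((44 + 28)/69) = 1.
  m_4 = 69*1 - 28 = 41, d_4 = (1957 - 41^2)/69 = 276/69 = 4, a_4 = floor((44 + 41)/4) = 21.
  m_5 = 4*21 - 41 = 43, d_5 = (1957 - 43^2)/4 = 108/4 = 27, a_5 = floor((44 + 43)/27) = 3.
  m_6 = 27*3 - 43 = 38, d_6 = (1957 - 38^2)/27 = 513/27 = 19, a_6 = floor((44 + 38)/19) = 4.
  m_7 = 19*4 - 38 = 38, d_7 = (1957 - 38^2)/19 = 513/19 = 27, a_7 = floor((44 + 38)/27) = 3.
  m_8 = 27*3 - 38 = 43, d_8 = (1957 - 43^2)/27 = 108/27 = 4, a_8 = floor((44 + 43)/4) = 21.
  m_9 = 4*21 - 43 = 41, d_9 = (1957 - 41^2)/4 = 276/4 = 69, a_9 = floor((44 + 41)/69) = 1.
  m_10 = 69*1 - 41 = 28, d_10 = (1957 - 28^2)/69 = 1173/69 = 17, a_10 = floor((44 + 28)/17) = 4.
  m_11 = 17*4 - 28 = 40, d_11 = (1957 - 40^2)/17 = 357/17 = 21, a_11 = floor((44 + 40)/21) = 4.
  m_12 = 21*4 - 40 = 44, d_12 = (1957 - 44^2)/21 = 21/21 = 1, a_12 = floor((44 + 44)/1) = 88.
  m_13 = 1*88 - 44 = 44, d_13 = (1957 - 44^2)/1 = 21/1 = 21: (m_13, d_13) = (m_1, d_1) = (44, 21), so from here the quotients repeat a_1, ..., a_12; the period length is 12.
Hence the expansion of sqrt(1957) is a_0 = 44 followed by the repeating block 4, 4, 1, 21, 3, 4, 3, 21, 1, 4, 4, 88 (period 12).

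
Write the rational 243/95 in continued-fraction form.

[2; 1, 1, 3, 1, 4, 2]

Run the Euclidean algorithm on 243 and 95; the successive quotients are the partial quotients a_0, a_1, ... (each step inverts the fractional part left over by the previous one):
  243 = 2*95 + 53, so a_0 = 2.
  95 = 1*53 + 42, so a_1 = 1.
  53 = 1*42 + 11, so a_2 = 1.
  42 = 3*11 + 9, so a_3 = 3.
  11 = 1*9 + 2, so a_4 = 1.
  9 = 4*2 + 1, so a_5 = 4.
  2 = 2*1 + 0, so a_6 = 2.
The remainder reaches 0 after 7 divisions, so the expansion has 7 partial quotients, read off in order.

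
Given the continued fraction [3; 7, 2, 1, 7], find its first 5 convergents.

3/1, 22/7, 47/15, 69/22, 530/169

Using the convergent recurrence p_i = a_i*p_{i-1} + p_{i-2}, q_i = a_i*q_{i-1} + q_{i-2} with p_{-2}=0, p_{-1}=1, q_{-2}=1, q_{-1}=0:
  i=0: a_0=3, p_0 = 3*1 + 0 = 3, q_0 = 3*0 + 1 = 1.
  i=1: a_1=7, p_1 = 7*3 + 1 = 22, q_1 = 7*1 + 0 = 7.
  i=2: a_2=2, p_2 = 2*22 + 3 = 47, q_2 = 2*7 + 1 = 15.
  i=3: a_3=1, p_3 = 1*47 + 22 = 69, q_3 = 1*15 + 7 = 22.
  i=4: a_4=7, p_4 = 7*69 + 47 = 530, q_4 = 7*22 + 15 = 169.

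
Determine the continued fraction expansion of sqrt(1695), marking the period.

Write x_i = (sqrt(1695) + m_i)/d_i with (m_0, d_0) = (0, 1). a_0 = floor(sqrt(1695)) = 41, since 41^2 = 1681 <= 1695 < 1764 = 42^2.
Iterate m_{i+1} = d_i*a_i - m_i, d_{i+1} = (1695 - m_{i+1}^2)/d_i, a_{i+1} = floor((a_0 + m_{i+1})/d_{i+1}):
  m_1 = 1*41 - 0 = 41, d_1 = (1695 - 41^2)/1 = 14/1 = 14, a_1 = floor((41 + 41)/14) = 5.
  m_2 = 14*5 - 41 = 29, d_2 = (1695 - 29^2)/14 = 854/14 = 61, a_2 = floor((41 + 29)/61) = 1.
  m_3 = 61*1 - 29 = 32, d_3 = (1695 - 32^2)/61 = 671/61 = 11, a_3 = floor((41 + 32)/11) = 6.
  m_4 = 11*6 - 32 = 34, d_4 = (1695 - 34^2)/11 = 539/11 = 49, a_4 = floor((41 + 34)/49) = 1.
  m_5 = 49*1 - 34 = 15, d_5 = (1695 - 15^2)/49 = 1470/49 = 30, a_5 = floor((41 + 15)/30) = 1.
  m_6 = 30*1 - 15 = 15, d_6 = (1695 - 15^2)/30 = 1470/30 = 49, a_6 = floor((41 + 15)/49) = 1.
  m_7 = 49*1 - 15 = 34, d_7 = (1695 - 34^2)/49 = 539/49 = 11, a_7 = floor((41 + 34)/11) = 6.
  m_8 = 11*6 - 34 = 32, d_8 = (1695 - 32^2)/11 = 671/11 = 61, a_8 = floor((41 + 32)/61) = 1.
  m_9 = 61*1 - 32 = 29, d_9 = (1695 - 29^2)/61 = 854/61 = 14, a_9 = floor((41 + 29)/14) = 5.
  m_10 = 14*5 - 29 = 41, d_10 = (1695 - 41^2)/14 = 14/14 = 1, a_10 = floor((41 + 41)/1) = 82.
  m_11 = 1*82 - 41 = 41, d_11 = (1695 - 41^2)/1 = 14/1 = 14: (m_11, d_11) = (m_1, d_1) = (41, 14), so from here the quotients repeat a_1, ..., a_10; the period length is 10.
Hence the expansion of sqrt(1695) is a_0 = 41 followed by the repeating block 5, 1, 6, 1, 1, 1, 6, 1, 5, 82 (period 10).

[41; (5, 1, 6, 1, 1, 1, 6, 1, 5, 82)]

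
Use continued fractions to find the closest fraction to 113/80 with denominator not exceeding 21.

24/17

Expand x = 113/80 as a continued fraction with the Euclidean algorithm:
  113 = 1*80 + 33, so a_0 = 1.
  80 = 2*33 + 14, so a_1 = 2.
  33 = 2*14 + 5, so a_2 = 2.
  14 = 2*5 + 4, so a_3 = 2.
  5 = 1*4 + 1, so a_4 = 1.
  4 = 4*1 + 0, so a_5 = 4.
so x = [1; 2, 2, 2, 1, 4].
Convergents (p_i = a_i*p_{i-1} + p_{i-2}, q_i = a_i*q_{i-1} + q_{i-2} with p_{-2}=0, p_{-1}=1, q_{-2}=1, q_{-1}=0), until the denominator exceeds 21:
  i=0: a_0=1, p_0 = 1*1 + 0 = 1, q_0 = 1*0 + 1 = 1.
  i=1: a_1=2, p_1 = 2*1 + 1 = 3, q_1 = 2*1 + 0 = 2.
  i=2: a_2=2, p_2 = 2*3 + 1 = 7, q_2 = 2*2 + 1 = 5.
  i=3: a_3=2, p_3 = 2*7 + 3 = 17, q_3 = 2*5 + 2 = 12.
  i=4: a_4=1, p_4 = 1*17 + 7 = 24, q_4 = 1*12 + 5 = 17.
  i=5: a_5=4, p_5 = 4*24 + 17 = 113, q_5 = 4*17 + 12 = 80.
q_5 = 80 > 21, so the last convergent with denominator <= 21 is p_4/q_4 = 24/17.
The closest fraction with denominator <= 21 is either p_4/q_4 or the intermediate fraction (k*p_4 + p_3)/(k*q_4 + q_3) with the largest k >= 1 whose denominator stays <= 21; these approach x as k grows, and every other convergent or intermediate fraction in range is farther away.
Largest k: floor((21 - q_3)/q_4) = floor((21 - 12)/17) = 0.
Since k = 0, no intermediate fraction beyond p_4/q_4 has denominator <= 21, so the convergent 24/17 is the closest (its error is |113*17 - 24*80|/(80*17) = 1/1360).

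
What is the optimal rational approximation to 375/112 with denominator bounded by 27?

Expand x = 375/112 as a continued fraction with the Euclidean algorithm:
  375 = 3*112 + 39, so a_0 = 3.
  112 = 2*39 + 34, so a_1 = 2.
  39 = 1*34 + 5, so a_2 = 1.
  34 = 6*5 + 4, so a_3 = 6.
  5 = 1*4 + 1, so a_4 = 1.
  4 = 4*1 + 0, so a_5 = 4.
so x = [3; 2, 1, 6, 1, 4].
Convergents (p_i = a_i*p_{i-1} + p_{i-2}, q_i = a_i*q_{i-1} + q_{i-2} with p_{-2}=0, p_{-1}=1, q_{-2}=1, q_{-1}=0), until the denominator exceeds 27:
  i=0: a_0=3, p_0 = 3*1 + 0 = 3, q_0 = 3*0 + 1 = 1.
  i=1: a_1=2, p_1 = 2*3 + 1 = 7, q_1 = 2*1 + 0 = 2.
  i=2: a_2=1, p_2 = 1*7 + 3 = 10, q_2 = 1*2 + 1 = 3.
  i=3: a_3=6, p_3 = 6*10 + 7 = 67, q_3 = 6*3 + 2 = 20.
  i=4: a_4=1, p_4 = 1*67 + 10 = 77, q_4 = 1*20 + 3 = 23.
  i=5: a_5=4, p_5 = 4*77 + 67 = 375, q_5 = 4*23 + 20 = 112.
q_5 = 112 > 27, so the last convergent with denominator <= 27 is p_4/q_4 = 77/23.
The closest fraction with denominator <= 27 is either p_4/q_4 or the intermediate fraction (k*p_4 + p_3)/(k*q_4 + q_3) with the largest k >= 1 whose denominator stays <= 27; these approach x as k grows, and every other convergent or intermediate fraction in range is farther away.
Largest k: floor((27 - q_3)/q_4) = floor((27 - 20)/23) = 0.
Since k = 0, no intermediate fraction beyond p_4/q_4 has denominator <= 27, so the convergent 77/23 is the closest (its error is |375*23 - 77*112|/(112*23) = 1/2576).

77/23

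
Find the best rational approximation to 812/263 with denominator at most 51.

71/23

Expand x = 812/263 as a continued fraction with the Euclidean algorithm:
  812 = 3*263 + 23, so a_0 = 3.
  263 = 11*23 + 10, so a_1 = 11.
  23 = 2*10 + 3, so a_2 = 2.
  10 = 3*3 + 1, so a_3 = 3.
  3 = 3*1 + 0, so a_4 = 3.
so x = [3; 11, 2, 3, 3].
Convergents (p_i = a_i*p_{i-1} + p_{i-2}, q_i = a_i*q_{i-1} + q_{i-2} with p_{-2}=0, p_{-1}=1, q_{-2}=1, q_{-1}=0), until the denominator exceeds 51:
  i=0: a_0=3, p_0 = 3*1 + 0 = 3, q_0 = 3*0 + 1 = 1.
  i=1: a_1=11, p_1 = 11*3 + 1 = 34, q_1 = 11*1 + 0 = 11.
  i=2: a_2=2, p_2 = 2*34 + 3 = 71, q_2 = 2*11 + 1 = 23.
  i=3: a_3=3, p_3 = 3*71 + 34 = 247, q_3 = 3*23 + 11 = 80.
q_3 = 80 > 51, so the last convergent with denominator <= 51 is p_2/q_2 = 71/23.
The closest fraction with denominator <= 51 is either p_2/q_2 or the intermediate fraction (k*p_2 + p_1)/(k*q_2 + q_1) with the largest k >= 1 whose denominator stays <= 51; these approach x as k grows, and every other convergent or intermediate fraction in range is farther away.
Largest k: floor((51 - q_1)/q_2) = floor((51 - 11)/23) = 1.
That gives (1*71 + 34)/(1*23 + 11) = 105/34.
Compare the errors: |x - 71/23| = |812*23 - 71*263|/(263*23) = 3/6049, and |x - 105/34| = |812*34 - 105*263|/(263*34) = 7/8942.
Cross-multiplying, 3*8942 = 26826 < 42343 = 7*6049, so 3/6049 is smaller: the convergent 71/23 is closer to x than 105/34.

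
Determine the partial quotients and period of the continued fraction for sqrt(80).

Write x_i = (sqrt(80) + m_i)/d_i with (m_0, d_0) = (0, 1). a_0 = floor(sqrt(80)) = 8, since 8^2 = 64 <= 80 < 81 = 9^2.
Iterate m_{i+1} = d_i*a_i - m_i, d_{i+1} = (80 - m_{i+1}^2)/d_i, a_{i+1} = floor((a_0 + m_{i+1})/d_{i+1}):
  m_1 = 1*8 - 0 = 8, d_1 = (80 - 8^2)/1 = 16/1 = 16, a_1 = floor((8 + 8)/16) = 1.
  m_2 = 16*1 - 8 = 8, d_2 = (80 - 8^2)/16 = 16/16 = 1, a_2 = floor((8 + 8)/1) = 16.
  m_3 = 1*16 - 8 = 8, d_3 = (80 - 8^2)/1 = 16/1 = 16: (m_3, d_3) = (m_1, d_1) = (8, 16), so from here the quotients repeat a_1, a_2; the period length is 2.
Hence the expansion of sqrt(80) is a_0 = 8 followed by the repeating block 1, 16 (period 2).

[8; (1, 16)]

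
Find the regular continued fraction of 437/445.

Run the Euclidean algorithm on 437 and 445; the successive quotients are the partial quotients a_0, a_1, ... (each step inverts the fractional part left over by the previous one):
  437 = 0*445 + 437, so a_0 = 0.
  445 = 1*437 + 8, so a_1 = 1.
  437 = 54*8 + 5, so a_2 = 54.
  8 = 1*5 + 3, so a_3 = 1.
  5 = 1*3 + 2, so a_4 = 1.
  3 = 1*2 + 1, so a_5 = 1.
  2 = 2*1 + 0, so a_6 = 2.
The remainder reaches 0 after 7 divisions, so the expansion has 7 partial quotients, read off in order.

[0; 1, 54, 1, 1, 1, 2]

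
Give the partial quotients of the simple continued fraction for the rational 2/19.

[0; 9, 2]

Run the Euclidean algorithm on 2 and 19; the successive quotients are the partial quotients a_0, a_1, ... (each step inverts the fractional part left over by the previous one):
  2 = 0*19 + 2, so a_0 = 0.
  19 = 9*2 + 1, so a_1 = 9.
  2 = 2*1 + 0, so a_2 = 2.
The remainder reaches 0 after 3 divisions, so the expansion has 3 partial quotients, read off in order.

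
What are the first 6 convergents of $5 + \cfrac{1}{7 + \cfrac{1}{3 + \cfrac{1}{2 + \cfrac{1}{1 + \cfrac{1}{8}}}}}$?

5/1, 36/7, 113/22, 262/51, 375/73, 3262/635

Using the convergent recurrence p_i = a_i*p_{i-1} + p_{i-2}, q_i = a_i*q_{i-1} + q_{i-2} with p_{-2}=0, p_{-1}=1, q_{-2}=1, q_{-1}=0:
  i=0: a_0=5, p_0 = 5*1 + 0 = 5, q_0 = 5*0 + 1 = 1.
  i=1: a_1=7, p_1 = 7*5 + 1 = 36, q_1 = 7*1 + 0 = 7.
  i=2: a_2=3, p_2 = 3*36 + 5 = 113, q_2 = 3*7 + 1 = 22.
  i=3: a_3=2, p_3 = 2*113 + 36 = 262, q_3 = 2*22 + 7 = 51.
  i=4: a_4=1, p_4 = 1*262 + 113 = 375, q_4 = 1*51 + 22 = 73.
  i=5: a_5=8, p_5 = 8*375 + 262 = 3262, q_5 = 8*73 + 51 = 635.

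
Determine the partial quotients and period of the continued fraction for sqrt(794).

[28; (5, 1, 1, 1, 1, 1, 1, 1, 1, 5, 56)]

Write x_i = (sqrt(794) + m_i)/d_i with (m_0, d_0) = (0, 1). a_0 = floor(sqrt(794)) = 28, since 28^2 = 784 <= 794 < 841 = 29^2.
Iterate m_{i+1} = d_i*a_i - m_i, d_{i+1} = (794 - m_{i+1}^2)/d_i, a_{i+1} = floor((a_0 + m_{i+1})/d_{i+1}):
  m_1 = 1*28 - 0 = 28, d_1 = (794 - 28^2)/1 = 10/1 = 10, a_1 = floor((28 + 28)/10) = 5.
  m_2 = 10*5 - 28 = 22, d_2 = (794 - 22^2)/10 = 310/10 = 31, a_2 = floor((28 + 22)/31) = 1.
  m_3 = 31*1 - 22 = 9, d_3 = (794 - 9^2)/31 = 713/31 = 23, a_3 = floor((28 + 9)/23) = 1.
  m_4 = 23*1 - 9 = 14, d_4 = (794 - 14^2)/23 = 598/23 = 26, a_4 = floor((28 + 14)/26) = 1.
  m_5 = 26*1 - 14 = 12, d_5 = (794 - 12^2)/26 = 650/26 = 25, a_5 = floor((28 + 12)/25) = 1.
  m_6 = 25*1 - 12 = 13, d_6 = (794 - 13^2)/25 = 625/25 = 25, a_6 = floor((28 + 13)/25) = 1.
  m_7 = 25*1 - 13 = 12, d_7 = (794 - 12^2)/25 = 650/25 = 26, a_7 = floor((28 + 12)/26) = 1.
  m_8 = 26*1 - 12 = 14, d_8 = (794 - 14^2)/26 = 598/26 = 23, a_8 = floor((28 + 14)/23) = 1.
  m_9 = 23*1 - 14 = 9, d_9 = (794 - 9^2)/23 = 713/23 = 31, a_9 = floor((28 + 9)/31) = 1.
  m_10 = 31*1 - 9 = 22, d_10 = (794 - 22^2)/31 = 310/31 = 10, a_10 = floor((28 + 22)/10) = 5.
  m_11 = 10*5 - 22 = 28, d_11 = (794 - 28^2)/10 = 10/10 = 1, a_11 = floor((28 + 28)/1) = 56.
  m_12 = 1*56 - 28 = 28, d_12 = (794 - 28^2)/1 = 10/1 = 10: (m_12, d_12) = (m_1, d_1) = (28, 10), so from here the quotients repeat a_1, ..., a_11; the period length is 11.
Hence the expansion of sqrt(794) is a_0 = 28 followed by the repeating block 5, 1, 1, 1, 1, 1, 1, 1, 1, 5, 56 (period 11).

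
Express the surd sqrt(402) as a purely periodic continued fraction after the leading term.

Write x_i = (sqrt(402) + m_i)/d_i with (m_0, d_0) = (0, 1). a_0 = floor(sqrt(402)) = 20, since 20^2 = 400 <= 402 < 441 = 21^2.
Iterate m_{i+1} = d_i*a_i - m_i, d_{i+1} = (402 - m_{i+1}^2)/d_i, a_{i+1} = floor((a_0 + m_{i+1})/d_{i+1}):
  m_1 = 1*20 - 0 = 20, d_1 = (402 - 20^2)/1 = 2/1 = 2, a_1 = floor((20 + 20)/2) = 20.
  m_2 = 2*20 - 20 = 20, d_2 = (402 - 20^2)/2 = 2/2 = 1, a_2 = floor((20 + 20)/1) = 40.
  m_3 = 1*40 - 20 = 20, d_3 = (402 - 20^2)/1 = 2/1 = 2: (m_3, d_3) = (m_1, d_1) = (20, 2), so from here the quotients repeat a_1, a_2; the period length is 2.
Hence the expansion of sqrt(402) is a_0 = 20 followed by the repeating block 20, 40 (period 2).

[20; (20, 40)]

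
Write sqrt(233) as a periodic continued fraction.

[15; (3, 1, 3, 1, 1, 1, 1, 3, 1, 3, 30)]

Write x_i = (sqrt(233) + m_i)/d_i with (m_0, d_0) = (0, 1). a_0 = floor(sqrt(233)) = 15, since 15^2 = 225 <= 233 < 256 = 16^2.
Iterate m_{i+1} = d_i*a_i - m_i, d_{i+1} = (233 - m_{i+1}^2)/d_i, a_{i+1} = floor((a_0 + m_{i+1})/d_{i+1}):
  m_1 = 1*15 - 0 = 15, d_1 = (233 - 15^2)/1 = 8/1 = 8, a_1 = floor((15 + 15)/8) = 3.
  m_2 = 8*3 - 15 = 9, d_2 = (233 - 9^2)/8 = 152/8 = 19, a_2 = floor((15 + 9)/19) = 1.
  m_3 = 19*1 - 9 = 10, d_3 = (233 - 10^2)/19 = 133/19 = 7, a_3 = floor((15 + 10)/7) = 3.
  m_4 = 7*3 - 10 = 11, d_4 = (233 - 11^2)/7 = 112/7 = 16, a_4 = floor((15 + 11)/16) = 1.
  m_5 = 16*1 - 11 = 5, d_5 = (233 - 5^2)/16 = 208/16 = 13, a_5 = floor((15 + 5)/13) = 1.
  m_6 = 13*1 - 5 = 8, d_6 = (233 - 8^2)/13 = 169/13 = 13, a_6 = floor((15 + 8)/13) = 1.
  m_7 = 13*1 - 8 = 5, d_7 = (233 - 5^2)/13 = 208/13 = 16, a_7 = floor((15 + 5)/16) = 1.
  m_8 = 16*1 - 5 = 11, d_8 = (233 - 11^2)/16 = 112/16 = 7, a_8 = floor((15 + 11)/7) = 3.
  m_9 = 7*3 - 11 = 10, d_9 = (233 - 10^2)/7 = 133/7 = 19, a_9 = floor((15 + 10)/19) = 1.
  m_10 = 19*1 - 10 = 9, d_10 = (233 - 9^2)/19 = 152/19 = 8, a_10 = floor((15 + 9)/8) = 3.
  m_11 = 8*3 - 9 = 15, d_11 = (233 - 15^2)/8 = 8/8 = 1, a_11 = floor((15 + 15)/1) = 30.
  m_12 = 1*30 - 15 = 15, d_12 = (233 - 15^2)/1 = 8/1 = 8: (m_12, d_12) = (m_1, d_1) = (15, 8), so from here the quotients repeat a_1, ..., a_11; the period length is 11.
Hence the expansion of sqrt(233) is a_0 = 15 followed by the repeating block 3, 1, 3, 1, 1, 1, 1, 3, 1, 3, 30 (period 11).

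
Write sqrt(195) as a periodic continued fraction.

Write x_i = (sqrt(195) + m_i)/d_i with (m_0, d_0) = (0, 1). a_0 = floor(sqrt(195)) = 13, since 13^2 = 169 <= 195 < 196 = 14^2.
Iterate m_{i+1} = d_i*a_i - m_i, d_{i+1} = (195 - m_{i+1}^2)/d_i, a_{i+1} = floor((a_0 + m_{i+1})/d_{i+1}):
  m_1 = 1*13 - 0 = 13, d_1 = (195 - 13^2)/1 = 26/1 = 26, a_1 = floor((13 + 13)/26) = 1.
  m_2 = 26*1 - 13 = 13, d_2 = (195 - 13^2)/26 = 26/26 = 1, a_2 = floor((13 + 13)/1) = 26.
  m_3 = 1*26 - 13 = 13, d_3 = (195 - 13^2)/1 = 26/1 = 26: (m_3, d_3) = (m_1, d_1) = (13, 26), so from here the quotients repeat a_1, a_2; the period length is 2.
Hence the expansion of sqrt(195) is a_0 = 13 followed by the repeating block 1, 26 (period 2).

[13; (1, 26)]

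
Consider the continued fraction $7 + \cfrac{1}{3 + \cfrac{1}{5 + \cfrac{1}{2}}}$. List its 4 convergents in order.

Using the convergent recurrence p_i = a_i*p_{i-1} + p_{i-2}, q_i = a_i*q_{i-1} + q_{i-2} with p_{-2}=0, p_{-1}=1, q_{-2}=1, q_{-1}=0:
  i=0: a_0=7, p_0 = 7*1 + 0 = 7, q_0 = 7*0 + 1 = 1.
  i=1: a_1=3, p_1 = 3*7 + 1 = 22, q_1 = 3*1 + 0 = 3.
  i=2: a_2=5, p_2 = 5*22 + 7 = 117, q_2 = 5*3 + 1 = 16.
  i=3: a_3=2, p_3 = 2*117 + 22 = 256, q_3 = 2*16 + 3 = 35.

7/1, 22/3, 117/16, 256/35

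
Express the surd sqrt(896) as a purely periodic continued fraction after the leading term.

[29; (1, 13, 1, 58)]

Write x_i = (sqrt(896) + m_i)/d_i with (m_0, d_0) = (0, 1). a_0 = floor(sqrt(896)) = 29, since 29^2 = 841 <= 896 < 900 = 30^2.
Iterate m_{i+1} = d_i*a_i - m_i, d_{i+1} = (896 - m_{i+1}^2)/d_i, a_{i+1} = floor((a_0 + m_{i+1})/d_{i+1}):
  m_1 = 1*29 - 0 = 29, d_1 = (896 - 29^2)/1 = 55/1 = 55, a_1 = floor((29 + 29)/55) = 1.
  m_2 = 55*1 - 29 = 26, d_2 = (896 - 26^2)/55 = 220/55 = 4, a_2 = floor((29 + 26)/4) = 13.
  m_3 = 4*13 - 26 = 26, d_3 = (896 - 26^2)/4 = 220/4 = 55, a_3 = floor((29 + 26)/55) = 1.
  m_4 = 55*1 - 26 = 29, d_4 = (896 - 29^2)/55 = 55/55 = 1, a_4 = floor((29 + 29)/1) = 58.
  m_5 = 1*58 - 29 = 29, d_5 = (896 - 29^2)/1 = 55/1 = 55: (m_5, d_5) = (m_1, d_1) = (29, 55), so from here the quotients repeat a_1, ..., a_4; the period length is 4.
Hence the expansion of sqrt(896) is a_0 = 29 followed by the repeating block 1, 13, 1, 58 (period 4).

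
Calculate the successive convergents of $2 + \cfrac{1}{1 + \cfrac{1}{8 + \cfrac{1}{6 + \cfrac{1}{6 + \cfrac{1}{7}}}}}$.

2/1, 3/1, 26/9, 159/55, 980/339, 7019/2428

Using the convergent recurrence p_i = a_i*p_{i-1} + p_{i-2}, q_i = a_i*q_{i-1} + q_{i-2} with p_{-2}=0, p_{-1}=1, q_{-2}=1, q_{-1}=0:
  i=0: a_0=2, p_0 = 2*1 + 0 = 2, q_0 = 2*0 + 1 = 1.
  i=1: a_1=1, p_1 = 1*2 + 1 = 3, q_1 = 1*1 + 0 = 1.
  i=2: a_2=8, p_2 = 8*3 + 2 = 26, q_2 = 8*1 + 1 = 9.
  i=3: a_3=6, p_3 = 6*26 + 3 = 159, q_3 = 6*9 + 1 = 55.
  i=4: a_4=6, p_4 = 6*159 + 26 = 980, q_4 = 6*55 + 9 = 339.
  i=5: a_5=7, p_5 = 7*980 + 159 = 7019, q_5 = 7*339 + 55 = 2428.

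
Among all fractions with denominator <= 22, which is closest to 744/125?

125/21

Expand x = 744/125 as a continued fraction with the Euclidean algorithm:
  744 = 5*125 + 119, so a_0 = 5.
  125 = 1*119 + 6, so a_1 = 1.
  119 = 19*6 + 5, so a_2 = 19.
  6 = 1*5 + 1, so a_3 = 1.
  5 = 5*1 + 0, so a_4 = 5.
so x = [5; 1, 19, 1, 5].
Convergents (p_i = a_i*p_{i-1} + p_{i-2}, q_i = a_i*q_{i-1} + q_{i-2} with p_{-2}=0, p_{-1}=1, q_{-2}=1, q_{-1}=0), until the denominator exceeds 22:
  i=0: a_0=5, p_0 = 5*1 + 0 = 5, q_0 = 5*0 + 1 = 1.
  i=1: a_1=1, p_1 = 1*5 + 1 = 6, q_1 = 1*1 + 0 = 1.
  i=2: a_2=19, p_2 = 19*6 + 5 = 119, q_2 = 19*1 + 1 = 20.
  i=3: a_3=1, p_3 = 1*119 + 6 = 125, q_3 = 1*20 + 1 = 21.
  i=4: a_4=5, p_4 = 5*125 + 119 = 744, q_4 = 5*21 + 20 = 125.
q_4 = 125 > 22, so the last convergent with denominator <= 22 is p_3/q_3 = 125/21.
The closest fraction with denominator <= 22 is either p_3/q_3 or the intermediate fraction (k*p_3 + p_2)/(k*q_3 + q_2) with the largest k >= 1 whose denominator stays <= 22; these approach x as k grows, and every other convergent or intermediate fraction in range is farther away.
Largest k: floor((22 - q_2)/q_3) = floor((22 - 20)/21) = 0.
Since k = 0, no intermediate fraction beyond p_3/q_3 has denominator <= 22, so the convergent 125/21 is the closest (its error is |744*21 - 125*125|/(125*21) = 1/2625).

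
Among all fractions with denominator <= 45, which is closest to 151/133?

Expand x = 151/133 as a continued fraction with the Euclidean algorithm:
  151 = 1*133 + 18, so a_0 = 1.
  133 = 7*18 + 7, so a_1 = 7.
  18 = 2*7 + 4, so a_2 = 2.
  7 = 1*4 + 3, so a_3 = 1.
  4 = 1*3 + 1, so a_4 = 1.
  3 = 3*1 + 0, so a_5 = 3.
so x = [1; 7, 2, 1, 1, 3].
Convergents (p_i = a_i*p_{i-1} + p_{i-2}, q_i = a_i*q_{i-1} + q_{i-2} with p_{-2}=0, p_{-1}=1, q_{-2}=1, q_{-1}=0), until the denominator exceeds 45:
  i=0: a_0=1, p_0 = 1*1 + 0 = 1, q_0 = 1*0 + 1 = 1.
  i=1: a_1=7, p_1 = 7*1 + 1 = 8, q_1 = 7*1 + 0 = 7.
  i=2: a_2=2, p_2 = 2*8 + 1 = 17, q_2 = 2*7 + 1 = 15.
  i=3: a_3=1, p_3 = 1*17 + 8 = 25, q_3 = 1*15 + 7 = 22.
  i=4: a_4=1, p_4 = 1*25 + 17 = 42, q_4 = 1*22 + 15 = 37.
  i=5: a_5=3, p_5 = 3*42 + 25 = 151, q_5 = 3*37 + 22 = 133.
q_5 = 133 > 45, so the last convergent with denominator <= 45 is p_4/q_4 = 42/37.
The closest fraction with denominator <= 45 is either p_4/q_4 or the intermediate fraction (k*p_4 + p_3)/(k*q_4 + q_3) with the largest k >= 1 whose denominator stays <= 45; these approach x as k grows, and every other convergent or intermediate fraction in range is farther away.
Largest k: floor((45 - q_3)/q_4) = floor((45 - 22)/37) = 0.
Since k = 0, no intermediate fraction beyond p_4/q_4 has denominator <= 45, so the convergent 42/37 is the closest (its error is |151*37 - 42*133|/(133*37) = 1/4921).

42/37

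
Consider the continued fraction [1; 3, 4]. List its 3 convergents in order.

1/1, 4/3, 17/13

Using the convergent recurrence p_i = a_i*p_{i-1} + p_{i-2}, q_i = a_i*q_{i-1} + q_{i-2} with p_{-2}=0, p_{-1}=1, q_{-2}=1, q_{-1}=0:
  i=0: a_0=1, p_0 = 1*1 + 0 = 1, q_0 = 1*0 + 1 = 1.
  i=1: a_1=3, p_1 = 3*1 + 1 = 4, q_1 = 3*1 + 0 = 3.
  i=2: a_2=4, p_2 = 4*4 + 1 = 17, q_2 = 4*3 + 1 = 13.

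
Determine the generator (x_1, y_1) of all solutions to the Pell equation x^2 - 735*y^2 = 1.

(x, y) = (244, 9)

First expand sqrt(735) as a continued fraction. With x_i = (sqrt(735) + m_i)/d_i and (m_0, d_0) = (0, 1): a_0 = floor(sqrt(735)) = 27, since 27^2 = 729 <= 735 < 784 = 28^2.
Iterate m_{i+1} = d_i*a_i - m_i, d_{i+1} = (735 - m_{i+1}^2)/d_i, a_{i+1} = floor((a_0 + m_{i+1})/d_{i+1}):
  m_1 = 1*27 - 0 = 27, d_1 = (735 - 27^2)/1 = 6/1 = 6, a_1 = floor((27 + 27)/6) = 9.
  m_2 = 6*9 - 27 = 27, d_2 = (735 - 27^2)/6 = 6/6 = 1, a_2 = floor((27 + 27)/1) = 54.
  m_3 = 1*54 - 27 = 27, d_3 = (735 - 27^2)/1 = 6/1 = 6: (m_3, d_3) = (m_1, d_1) = (27, 6), so from here the quotients repeat a_1, a_2; the period length is 2.
So sqrt(735) = [27; (9, 54)] with period length k = 2.
k is even, so the fundamental solution of x^2 - 735y^2 = 1 is (p_{k-1}, q_{k-1}) = (p_1, q_1); compute convergents through index 1.
Convergents (p_i = a_i*p_{i-1} + p_{i-2}, q_i = a_i*q_{i-1} + q_{i-2} with p_{-2}=0, p_{-1}=1, q_{-2}=1, q_{-1}=0):
  i=0: a_0=27, p_0 = 27*1 + 0 = 27, q_0 = 27*0 + 1 = 1.
  i=1: a_1=9, p_1 = 9*27 + 1 = 244, q_1 = 9*1 + 0 = 9.
Check: 244^2 - 735*9^2 = 59536 - 59535 = 1, so (x, y) = (244, 9) solves the equation, and by the theorem it is the least positive solution.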